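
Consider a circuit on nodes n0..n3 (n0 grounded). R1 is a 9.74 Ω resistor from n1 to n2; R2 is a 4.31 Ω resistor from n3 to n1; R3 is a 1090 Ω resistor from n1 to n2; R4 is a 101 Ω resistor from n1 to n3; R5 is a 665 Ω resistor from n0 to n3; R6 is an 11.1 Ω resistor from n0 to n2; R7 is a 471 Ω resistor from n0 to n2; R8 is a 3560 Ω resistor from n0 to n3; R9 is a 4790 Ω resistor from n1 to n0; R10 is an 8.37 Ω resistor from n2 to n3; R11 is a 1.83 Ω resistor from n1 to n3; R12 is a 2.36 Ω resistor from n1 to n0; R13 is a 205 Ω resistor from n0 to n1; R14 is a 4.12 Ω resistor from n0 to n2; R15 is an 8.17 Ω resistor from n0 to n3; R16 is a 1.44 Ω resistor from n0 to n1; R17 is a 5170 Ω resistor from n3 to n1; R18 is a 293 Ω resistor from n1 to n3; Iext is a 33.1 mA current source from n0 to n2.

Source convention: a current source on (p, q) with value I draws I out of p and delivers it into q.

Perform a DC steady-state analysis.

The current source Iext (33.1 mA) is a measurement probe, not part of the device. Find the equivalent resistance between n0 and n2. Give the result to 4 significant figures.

R_eq = 1.933 Ω

Element admittances at DC:
  Y(R1) = 0.1027 S between n1,n2
  Y(R2) = 0.2320 S between n3,n1
  Y(R3) = 0.0009174 S between n1,n2
  Y(R4) = 0.009901 S between n1,n3
  Y(R5) = 0.001504 S between n0,n3
  Y(R6) = 0.09009 S between n0,n2
  Y(R7) = 0.002123 S between n0,n2
  Y(R8) = 0.0002809 S between n0,n3
  Y(R9) = 0.0002088 S between n1,n0
  Y(R10) = 0.1195 S between n2,n3
  Y(R11) = 0.5464 S between n1,n3
  Y(R12) = 0.4237 S between n1,n0
  Y(R13) = 0.004878 S between n0,n1
  Y(R14) = 0.2427 S between n0,n2
  Y(R15) = 0.1224 S between n0,n3
  Y(R16) = 0.6944 S between n0,n1
  Y(R17) = 0.0001934 S between n3,n1
  Y(R18) = 0.003413 S between n1,n3
  Iext: injects 0.0331 A into n2 (from n0)
Assemble and solve the 3×3 MNA system:
  V(n1)=0.008827  V(n2)=0.06398  V(n3)=0.01413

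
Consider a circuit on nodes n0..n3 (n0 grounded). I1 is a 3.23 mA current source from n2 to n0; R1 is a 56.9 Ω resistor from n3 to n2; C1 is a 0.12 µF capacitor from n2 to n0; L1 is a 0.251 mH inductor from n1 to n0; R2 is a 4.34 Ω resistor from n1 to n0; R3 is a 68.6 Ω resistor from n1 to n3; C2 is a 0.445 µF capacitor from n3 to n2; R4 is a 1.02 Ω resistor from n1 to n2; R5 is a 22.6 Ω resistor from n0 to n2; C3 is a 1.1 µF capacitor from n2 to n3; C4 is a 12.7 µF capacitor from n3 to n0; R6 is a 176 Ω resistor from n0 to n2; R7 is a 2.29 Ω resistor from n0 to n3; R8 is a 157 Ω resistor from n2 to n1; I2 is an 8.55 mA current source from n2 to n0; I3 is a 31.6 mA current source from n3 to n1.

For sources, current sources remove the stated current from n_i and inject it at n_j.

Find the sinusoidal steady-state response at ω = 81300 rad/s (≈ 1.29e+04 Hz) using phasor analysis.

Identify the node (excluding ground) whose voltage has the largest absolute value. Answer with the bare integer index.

Element admittances at ω=81300 rad/s:
  I1: injects 0.00323 A into n0 (from n2)
  Y(R1) = 0.01757+0.000j S between n3,n2
  Y(C1) = 0.000+0.009756j S between n2,n0
  Y(L1) = 0.000-0.04900j S between n1,n0
  Y(R2) = 0.2304+0.000j S between n1,n0
  Y(R3) = 0.01458+0.000j S between n1,n3
  Y(C2) = 0.000+0.03618j S between n3,n2
  Y(R4) = 0.9804+0.000j S between n1,n2
  Y(R5) = 0.04425+0.000j S between n0,n2
  Y(C3) = 0.000+0.08943j S between n2,n3
  Y(C4) = 0.000+1.033j S between n3,n0
  Y(R6) = 0.005682+0.000j S between n0,n2
  Y(R7) = 0.4367+0.000j S between n0,n3
  Y(R8) = 0.006369+0.000j S between n2,n1
  I2: injects 0.00855 A into n0 (from n2)
  I3: injects 0.0316 A into n1 (from n3)
Assemble and solve the 3×3 MNA system:
  V(n1)=0.05424-0.005801j  V(n2)=0.03548-0.01027j  V(n3)=-0.005569+0.02270j

1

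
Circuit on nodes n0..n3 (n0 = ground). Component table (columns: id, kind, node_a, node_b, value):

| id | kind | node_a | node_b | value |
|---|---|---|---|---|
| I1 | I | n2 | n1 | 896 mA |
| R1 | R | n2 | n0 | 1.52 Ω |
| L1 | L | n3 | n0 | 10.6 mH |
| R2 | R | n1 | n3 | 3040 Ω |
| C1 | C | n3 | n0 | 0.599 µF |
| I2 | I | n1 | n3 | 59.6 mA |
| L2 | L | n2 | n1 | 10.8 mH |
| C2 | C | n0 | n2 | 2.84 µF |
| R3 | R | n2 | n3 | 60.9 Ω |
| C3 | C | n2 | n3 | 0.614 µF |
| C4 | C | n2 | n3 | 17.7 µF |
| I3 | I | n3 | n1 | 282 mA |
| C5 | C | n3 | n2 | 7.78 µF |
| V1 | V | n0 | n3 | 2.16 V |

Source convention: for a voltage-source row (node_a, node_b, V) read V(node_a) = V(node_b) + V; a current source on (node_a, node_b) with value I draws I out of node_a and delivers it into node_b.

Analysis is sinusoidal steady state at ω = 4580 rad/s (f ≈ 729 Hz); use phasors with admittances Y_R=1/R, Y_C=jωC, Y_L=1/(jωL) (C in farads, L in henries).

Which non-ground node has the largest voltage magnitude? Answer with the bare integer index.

1

Element admittances at ω=4580 rad/s:
  I1: injects 0.896 A into n1 (from n2)
  Y(R1) = 0.6579+0.000j S between n2,n0
  Y(L1) = 0.000-0.02060j S between n3,n0
  Y(R2) = 0.0003289+0.000j S between n1,n3
  Y(C1) = 0.000+0.002743j S between n3,n0
  I2: injects 0.0596 A into n3 (from n1)
  Y(L2) = 0.000-0.02022j S between n2,n1
  Y(C2) = 0.000+0.01301j S between n0,n2
  Y(R3) = 0.01642+0.000j S between n2,n3
  Y(C3) = 0.000+0.002812j S between n2,n3
  Y(C4) = 0.000+0.08107j S between n2,n3
  I3: injects 0.282 A into n1 (from n3)
  Y(C5) = 0.000+0.03563j S between n3,n2
  V1: constraint V(n0)−V(n3) = 2.16
Assemble and solve the 4×4 MNA system:
  V(n1)=1.080+54.82j  V(n2)=0.1879-0.4465j  V(n3)=-2.160+0.000j
  i(V1)=0.1294-0.2527j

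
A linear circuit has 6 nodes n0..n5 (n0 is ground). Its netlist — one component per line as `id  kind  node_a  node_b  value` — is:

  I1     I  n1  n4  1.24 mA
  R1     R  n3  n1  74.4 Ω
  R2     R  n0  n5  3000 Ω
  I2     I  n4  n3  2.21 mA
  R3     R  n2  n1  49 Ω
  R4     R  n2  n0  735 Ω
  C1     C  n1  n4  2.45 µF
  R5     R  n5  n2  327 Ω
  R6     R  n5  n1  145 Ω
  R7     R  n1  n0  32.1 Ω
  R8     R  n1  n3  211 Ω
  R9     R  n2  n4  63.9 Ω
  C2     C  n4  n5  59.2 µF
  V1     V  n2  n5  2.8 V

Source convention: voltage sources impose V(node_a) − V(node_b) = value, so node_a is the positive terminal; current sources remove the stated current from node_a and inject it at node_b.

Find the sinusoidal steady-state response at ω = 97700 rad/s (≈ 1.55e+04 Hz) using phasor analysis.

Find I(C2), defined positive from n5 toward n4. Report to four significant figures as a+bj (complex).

MNA unknowns: 5 node voltages V₁..V_5 plus 1 source current (V1)
I1: z[1]−=0.00124, z[4]+=0.00124
R1: Y=0.01344+0.000j on G[3,1]
R2: Y=0.0003333+0.000j on G[0,5]
I2: z[4]−=0.00221, z[3]+=0.00221
R3: Y=0.02041+0.000j on G[2,1]
R4: Y=0.001361+0.000j on G[2,0]
C1: Y=0.000+0.2394j on G[1,4]
R5: Y=0.003058+0.000j on G[5,2]
R6: Y=0.006897+0.000j on G[5,1]
R7: Y=0.03115+0.000j on G[1,0]
R8: Y=0.004739+0.000j on G[1,3]
R9: Y=0.01565+0.000j on G[2,4]
C2: Y=0.000+5.784j on G[4,5]
V1: row V2−V5=2.8, i_V1 at 2,5
solve → V1=-0.1142-0.01401j, V2=2.652+0.2576j, V3=0.007346-0.01401j, V4=-0.1470+0.2397j, V5=-0.1484+0.2576j
aux → i_V1=-0.1124-0.006175j

-0.1036-0.008134j A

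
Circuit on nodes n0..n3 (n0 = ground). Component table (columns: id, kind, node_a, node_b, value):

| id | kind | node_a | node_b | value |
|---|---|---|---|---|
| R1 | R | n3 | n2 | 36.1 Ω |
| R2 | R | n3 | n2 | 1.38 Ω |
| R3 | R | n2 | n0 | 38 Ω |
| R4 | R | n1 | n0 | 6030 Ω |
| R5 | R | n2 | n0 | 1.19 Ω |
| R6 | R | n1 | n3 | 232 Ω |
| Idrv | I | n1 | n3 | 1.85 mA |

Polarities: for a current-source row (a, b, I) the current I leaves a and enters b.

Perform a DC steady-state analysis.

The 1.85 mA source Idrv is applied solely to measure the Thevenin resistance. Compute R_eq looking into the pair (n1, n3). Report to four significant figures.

Element admittances at DC:
  Y(R1) = 0.02770 S between n3,n2
  Y(R2) = 0.7246 S between n3,n2
  Y(R3) = 0.02632 S between n2,n0
  Y(R4) = 0.0001658 S between n1,n0
  Y(R5) = 0.8403 S between n2,n0
  Y(R6) = 0.004310 S between n1,n3
  Idrv: injects 0.00185 A into n3 (from n1)
Assemble and solve the 3×3 MNA system:
  V(n1)=-0.4131  V(n2)=7.906e-05  V(n3)=0.0001701

R_eq = 223.4 Ω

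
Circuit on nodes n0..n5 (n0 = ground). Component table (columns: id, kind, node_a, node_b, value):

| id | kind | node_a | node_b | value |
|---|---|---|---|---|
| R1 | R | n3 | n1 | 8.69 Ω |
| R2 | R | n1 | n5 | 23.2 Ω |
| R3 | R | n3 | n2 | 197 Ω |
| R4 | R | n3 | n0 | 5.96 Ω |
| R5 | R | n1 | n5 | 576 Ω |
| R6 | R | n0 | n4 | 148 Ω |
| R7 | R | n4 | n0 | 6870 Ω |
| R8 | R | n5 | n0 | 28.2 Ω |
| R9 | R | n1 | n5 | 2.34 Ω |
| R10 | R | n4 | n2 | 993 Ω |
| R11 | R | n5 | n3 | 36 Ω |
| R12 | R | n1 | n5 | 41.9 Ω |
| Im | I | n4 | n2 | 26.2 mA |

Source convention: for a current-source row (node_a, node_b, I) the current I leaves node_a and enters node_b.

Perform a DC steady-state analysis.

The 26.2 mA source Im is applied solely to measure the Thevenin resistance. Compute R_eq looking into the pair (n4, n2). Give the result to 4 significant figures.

Apply KCL at each of the 5 non-ground nodes and solve the resulting linear system.
Node n1: branches {R1, R2, R5, R9, R12} → V_1 = 0.08118
Node n2: branches {R3, R10, Im} → V_2 = 3.924
Node n3: branches {R1, R3, R4, R11} → V_3 = 0.09945
Node n4: branches {R6, R7, R10, Im} → V_4 = -2.813
Node n5: branches {R2, R5, R8, R9, R11, R12} → V_5 = 0.07694

R_eq = 257.1 Ω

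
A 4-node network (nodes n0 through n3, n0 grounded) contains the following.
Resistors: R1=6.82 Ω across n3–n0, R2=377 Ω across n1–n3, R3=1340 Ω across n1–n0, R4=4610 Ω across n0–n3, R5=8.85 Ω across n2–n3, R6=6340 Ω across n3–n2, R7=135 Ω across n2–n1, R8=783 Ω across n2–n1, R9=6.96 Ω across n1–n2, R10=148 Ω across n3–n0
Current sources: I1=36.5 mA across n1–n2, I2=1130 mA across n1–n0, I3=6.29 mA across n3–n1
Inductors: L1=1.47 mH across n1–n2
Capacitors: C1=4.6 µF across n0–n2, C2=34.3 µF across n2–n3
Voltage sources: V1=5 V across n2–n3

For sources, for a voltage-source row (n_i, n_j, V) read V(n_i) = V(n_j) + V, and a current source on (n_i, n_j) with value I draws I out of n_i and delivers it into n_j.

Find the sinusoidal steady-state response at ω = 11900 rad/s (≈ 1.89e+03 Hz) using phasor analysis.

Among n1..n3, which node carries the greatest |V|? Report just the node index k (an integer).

MNA unknowns: 3 node voltages V₁..V_3 plus 1 source current (V1)
R1: Y=0.1466+0.000j on G[3,0]
R2: Y=0.002653+0.000j on G[1,3]
R3: Y=0.0007463+0.000j on G[1,0]
I1: z[1]−=0.0365, z[2]+=0.0365
I2: z[1]−=1.13, z[0]+=1.13
L1: Y=0.000-0.05717j on G[1,2]
R4: Y=0.0002169+0.000j on G[0,3]
I3: z[3]−=0.00629, z[1]+=0.00629
R5: Y=0.1130+0.000j on G[2,3]
C1: Y=0.000+0.05474j on G[0,2]
R6: Y=0.0001577+0.000j on G[3,2]
R7: Y=0.007407+0.000j on G[2,1]
R8: Y=0.001277+0.000j on G[2,1]
C2: Y=0.000+0.4082j on G[2,3]
R9: Y=0.1437+0.000j on G[1,2]
R10: Y=0.006757+0.000j on G[3,0]
V1: row V2−V3=5, i_V1 at 2,3
solve → V1=-8.681-1.697j, V2=-2.051+0.7392j, V3=-7.051+0.7392j
aux → i_V1=-1.638-1.921j

1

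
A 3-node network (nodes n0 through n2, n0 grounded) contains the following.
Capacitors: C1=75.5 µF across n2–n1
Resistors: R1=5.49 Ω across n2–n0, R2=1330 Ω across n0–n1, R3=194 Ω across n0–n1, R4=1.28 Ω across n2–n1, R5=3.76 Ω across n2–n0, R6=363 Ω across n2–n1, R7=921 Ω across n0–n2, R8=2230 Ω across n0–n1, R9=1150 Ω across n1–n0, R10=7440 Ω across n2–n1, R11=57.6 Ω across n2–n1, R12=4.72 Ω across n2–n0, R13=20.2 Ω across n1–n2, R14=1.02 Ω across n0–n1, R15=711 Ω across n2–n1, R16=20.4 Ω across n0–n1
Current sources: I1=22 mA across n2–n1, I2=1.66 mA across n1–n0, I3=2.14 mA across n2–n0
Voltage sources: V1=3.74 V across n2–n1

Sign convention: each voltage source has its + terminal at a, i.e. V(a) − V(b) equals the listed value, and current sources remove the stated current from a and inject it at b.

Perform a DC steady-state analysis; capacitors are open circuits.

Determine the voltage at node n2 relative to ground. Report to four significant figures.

MNA unknowns: 2 node voltages V₁..V_2 plus 1 source current (V1)
C1: Y=0.000 on G[2,1]
R1: Y=0.1821 on G[2,0]
R2: Y=0.0007519 on G[0,1]
I1: z[2]−=0.022, z[1]+=0.022
R3: Y=0.005155 on G[0,1]
I2: z[1]−=0.00166, z[0]+=0.00166
R4: Y=0.7812 on G[2,1]
R5: Y=0.2660 on G[2,0]
R6: Y=0.002755 on G[2,1]
R7: Y=0.001086 on G[0,2]
R8: Y=0.0004484 on G[0,1]
R9: Y=0.0008696 on G[1,0]
I3: z[2]−=0.00214, z[0]+=0.00214
R10: Y=0.0001344 on G[2,1]
R11: Y=0.01736 on G[2,1]
R12: Y=0.2119 on G[2,0]
R13: Y=0.04950 on G[1,2]
R14: Y=0.9804 on G[0,1]
R15: Y=0.001406 on G[2,1]
R16: Y=0.04902 on G[0,1]
V1: row V2−V1=3.74, i_V1 at 2,1
solve → V1=-1.459, V2=2.281
aux → i_V1=-4.720

2.281 V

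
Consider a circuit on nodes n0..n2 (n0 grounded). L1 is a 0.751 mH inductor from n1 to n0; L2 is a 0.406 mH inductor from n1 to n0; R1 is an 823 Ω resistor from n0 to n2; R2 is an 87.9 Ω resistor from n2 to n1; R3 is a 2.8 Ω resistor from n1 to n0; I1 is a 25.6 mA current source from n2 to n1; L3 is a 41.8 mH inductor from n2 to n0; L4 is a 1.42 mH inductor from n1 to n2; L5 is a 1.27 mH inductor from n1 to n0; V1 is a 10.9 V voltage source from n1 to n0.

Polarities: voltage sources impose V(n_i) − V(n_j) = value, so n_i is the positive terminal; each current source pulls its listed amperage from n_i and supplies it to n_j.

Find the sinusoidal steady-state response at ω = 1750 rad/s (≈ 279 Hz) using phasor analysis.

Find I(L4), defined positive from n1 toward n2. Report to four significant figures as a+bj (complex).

0.03318-0.1451j A

Element admittances at ω=1750 rad/s:
  Y(L1) = 0.000-0.7609j S between n1,n0
  Y(L2) = 0.000-1.407j S between n1,n0
  Y(R1) = 0.001215+0.000j S between n0,n2
  Y(R2) = 0.01138+0.000j S between n2,n1
  Y(R3) = 0.3571+0.000j S between n1,n0
  I1: injects 0.0256 A into n1 (from n2)
  Y(L3) = 0.000-0.01367j S between n2,n0
  Y(L4) = 0.000-0.4024j S between n1,n2
  Y(L5) = 0.000-0.4499j S between n1,n0
  V1: constraint V(n1)−V(n0) = 10.9
Assemble and solve the 3×3 MNA system:
  V(n1)=10.90+0.000j  V(n2)=10.54-0.08244j
  i(V1)=-3.905+28.68j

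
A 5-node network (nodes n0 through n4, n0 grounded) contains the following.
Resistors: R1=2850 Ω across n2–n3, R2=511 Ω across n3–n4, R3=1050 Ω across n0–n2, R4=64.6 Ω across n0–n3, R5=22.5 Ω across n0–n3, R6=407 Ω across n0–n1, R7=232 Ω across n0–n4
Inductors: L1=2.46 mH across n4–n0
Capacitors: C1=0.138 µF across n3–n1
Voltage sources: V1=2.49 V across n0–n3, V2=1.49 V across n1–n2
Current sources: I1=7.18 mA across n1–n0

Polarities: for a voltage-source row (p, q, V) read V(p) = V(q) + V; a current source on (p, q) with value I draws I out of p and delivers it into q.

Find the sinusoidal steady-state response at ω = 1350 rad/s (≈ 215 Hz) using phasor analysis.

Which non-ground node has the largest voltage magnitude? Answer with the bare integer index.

2

MNA unknowns: 4 node voltages V₁..V_4 plus 2 source currents (V1, V2)
R1: Y=0.0003509+0.000j on G[2,3]
R2: Y=0.001957+0.000j on G[3,4]
R3: Y=0.0009524+0.000j on G[0,2]
R4: Y=0.01548+0.000j on G[0,3]
R5: Y=0.04444+0.000j on G[0,3]
R6: Y=0.002457+0.000j on G[0,1]
L1: Y=0.000-0.3011j on G[4,0]
R7: Y=0.004310+0.000j on G[0,4]
C1: Y=0.000+0.0001863j on G[3,1]
V1: row V0−V3=2.49, i_V1 at 0,3
V2: row V1−V2=1.49, i_V2 at 1,2
I1: z[1]−=0.00718, z[0]+=0.00718
solve → V1=-1.627-0.04273j, V2=-3.117-0.04273j, V3=-2.490+0.000j, V4=-0.0003367-0.01618j
aux → i_V1=-0.1539-0.0001140j, i_V2=-0.003189-5.569e-05j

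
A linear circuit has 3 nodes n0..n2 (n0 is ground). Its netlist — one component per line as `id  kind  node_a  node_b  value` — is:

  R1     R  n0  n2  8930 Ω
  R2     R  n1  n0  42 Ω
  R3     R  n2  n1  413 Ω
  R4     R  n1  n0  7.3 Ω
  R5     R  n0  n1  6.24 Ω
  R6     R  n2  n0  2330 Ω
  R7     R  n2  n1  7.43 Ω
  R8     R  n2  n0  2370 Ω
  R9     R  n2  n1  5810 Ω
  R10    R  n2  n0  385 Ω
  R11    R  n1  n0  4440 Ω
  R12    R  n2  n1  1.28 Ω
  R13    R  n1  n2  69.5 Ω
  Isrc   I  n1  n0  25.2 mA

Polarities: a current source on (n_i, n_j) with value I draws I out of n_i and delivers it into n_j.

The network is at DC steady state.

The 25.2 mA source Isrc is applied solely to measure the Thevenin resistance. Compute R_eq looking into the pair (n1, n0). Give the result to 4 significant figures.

R_eq = 3.079 Ω

Element admittances at DC:
  Y(R1) = 0.0001120 S between n0,n2
  Y(R2) = 0.02381 S between n1,n0
  Y(R3) = 0.002421 S between n2,n1
  Y(R4) = 0.1370 S between n1,n0
  Y(R5) = 0.1603 S between n0,n1
  Y(R6) = 0.0004292 S between n2,n0
  Y(R7) = 0.1346 S between n2,n1
  Y(R8) = 0.0004219 S between n2,n0
  Y(R9) = 0.0001721 S between n2,n1
  Y(R10) = 0.002597 S between n2,n0
  Y(R11) = 0.0002252 S between n1,n0
  Y(R12) = 0.7812 S between n2,n1
  Y(R13) = 0.01439 S between n1,n2
  Isrc: injects 0.0252 A into n0 (from n1)
Assemble and solve the 2×2 MNA system:
  V(n1)=-0.07758  V(n2)=-0.07729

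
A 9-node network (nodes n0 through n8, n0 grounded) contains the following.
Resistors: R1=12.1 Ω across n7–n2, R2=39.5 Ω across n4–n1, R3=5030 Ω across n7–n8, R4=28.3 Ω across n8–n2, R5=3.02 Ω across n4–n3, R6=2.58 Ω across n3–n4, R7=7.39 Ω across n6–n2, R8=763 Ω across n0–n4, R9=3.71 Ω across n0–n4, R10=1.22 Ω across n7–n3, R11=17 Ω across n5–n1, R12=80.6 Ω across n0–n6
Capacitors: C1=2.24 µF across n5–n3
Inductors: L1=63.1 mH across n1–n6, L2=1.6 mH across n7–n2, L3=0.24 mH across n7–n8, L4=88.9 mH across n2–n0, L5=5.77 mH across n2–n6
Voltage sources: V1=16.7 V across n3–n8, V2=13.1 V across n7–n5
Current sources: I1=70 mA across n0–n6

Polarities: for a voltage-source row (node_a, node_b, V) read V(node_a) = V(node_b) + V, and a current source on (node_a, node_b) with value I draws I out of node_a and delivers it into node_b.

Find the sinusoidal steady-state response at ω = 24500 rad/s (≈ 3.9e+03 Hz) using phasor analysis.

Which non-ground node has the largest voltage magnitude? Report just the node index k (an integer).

Element admittances at ω=24500 rad/s:
  Y(R1) = 0.08264+0.000j S between n7,n2
  Y(C1) = 0.000+0.05488j S between n5,n3
  Y(R2) = 0.02532+0.000j S between n4,n1
  Y(L1) = 0.000-0.0006469j S between n1,n6
  Y(L2) = 0.000-0.02551j S between n7,n2
  Y(R3) = 0.0001988+0.000j S between n7,n8
  Y(R4) = 0.03534+0.000j S between n8,n2
  Y(L3) = 0.000-0.1701j S between n7,n8
  Y(R5) = 0.3311+0.000j S between n4,n3
  Y(R6) = 0.3876+0.000j S between n3,n4
  Y(R7) = 0.1353+0.000j S between n6,n2
  Y(L4) = 0.000-0.0004591j S between n2,n0
  Y(R8) = 0.001311+0.000j S between n0,n4
  Y(R9) = 0.2695+0.000j S between n0,n4
  Y(R10) = 0.8197+0.000j S between n7,n3
  Y(L5) = 0.000-0.007074j S between n2,n6
  Y(R11) = 0.05882+0.000j S between n5,n1
  Y(R12) = 0.01241+0.000j S between n0,n6
  V1: constraint V(n3)−V(n8) = 16.7
  V2: constraint V(n7)−V(n5) = 13.1
  I1: injects 0.07 A into n6 (from n0)
Assemble and solve the 10×10 MNA system:
  V(n1)=-8.955+2.613j  V(n2)=-3.331+1.728j  V(n3)=0.8424-0.2066j  V(n4)=0.3732-0.08110j  V(n5)=-12.96+3.843j  V(n6)=-2.570+1.647j  V(n7)=0.1410+3.843j  V(n8)=-15.86-0.2066j
  i(V1)=-1.134+2.652j  i(V2)=-0.4577-0.6851j

8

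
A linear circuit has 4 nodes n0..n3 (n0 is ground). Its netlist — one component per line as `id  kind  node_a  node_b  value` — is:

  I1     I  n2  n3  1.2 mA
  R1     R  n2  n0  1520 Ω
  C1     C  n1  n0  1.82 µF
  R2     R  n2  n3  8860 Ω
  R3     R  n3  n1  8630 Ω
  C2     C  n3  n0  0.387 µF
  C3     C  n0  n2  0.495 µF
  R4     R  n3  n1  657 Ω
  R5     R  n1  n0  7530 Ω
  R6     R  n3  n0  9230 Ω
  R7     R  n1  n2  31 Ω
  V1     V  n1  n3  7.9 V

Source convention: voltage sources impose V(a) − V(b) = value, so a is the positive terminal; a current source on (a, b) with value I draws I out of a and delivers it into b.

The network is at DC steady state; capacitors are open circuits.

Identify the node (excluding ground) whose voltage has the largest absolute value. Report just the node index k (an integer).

Apply KCL at each of the 3 non-ground nodes and solve the resulting linear system.
Node n1: branches {C1, R3, R4, R5, R7, V1} → V_1 = 1.013
Node n2: branches {I1, R1, R2, C3, R7} → V_2 = 0.9296
Node n3: branches {I1, R2, R3, C2, R4, R6, V1} → V_3 = -6.887
Source currents: i(V1)=-0.01577

3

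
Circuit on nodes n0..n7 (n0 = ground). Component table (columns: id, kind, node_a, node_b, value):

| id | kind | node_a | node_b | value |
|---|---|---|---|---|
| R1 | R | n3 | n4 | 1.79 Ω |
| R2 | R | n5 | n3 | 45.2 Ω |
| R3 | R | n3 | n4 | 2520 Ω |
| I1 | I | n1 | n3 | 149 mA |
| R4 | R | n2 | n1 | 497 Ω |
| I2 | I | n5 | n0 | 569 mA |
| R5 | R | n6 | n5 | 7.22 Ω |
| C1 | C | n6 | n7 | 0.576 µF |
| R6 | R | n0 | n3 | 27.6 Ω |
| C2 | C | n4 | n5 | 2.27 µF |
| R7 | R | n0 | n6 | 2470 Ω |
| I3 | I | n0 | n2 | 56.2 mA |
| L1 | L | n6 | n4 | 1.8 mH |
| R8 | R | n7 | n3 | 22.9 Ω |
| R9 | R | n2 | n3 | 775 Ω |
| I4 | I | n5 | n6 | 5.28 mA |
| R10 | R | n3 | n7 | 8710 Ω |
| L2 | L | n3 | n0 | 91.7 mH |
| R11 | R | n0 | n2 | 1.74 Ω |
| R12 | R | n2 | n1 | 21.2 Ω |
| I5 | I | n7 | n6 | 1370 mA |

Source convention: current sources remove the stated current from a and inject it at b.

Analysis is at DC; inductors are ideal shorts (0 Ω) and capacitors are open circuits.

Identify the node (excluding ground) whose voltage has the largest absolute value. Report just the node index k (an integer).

MNA unknowns: 7 node voltages V₁..V_7 plus 2 source currents (L1, L2)
R1: Y=0.5587 on G[3,4]
R2: Y=0.02212 on G[5,3]
R3: Y=0.0003968 on G[3,4]
I1: z[1]−=0.149, z[3]+=0.149
R4: Y=0.002012 on G[2,1]
I2: z[5]−=0.569, z[0]+=0.569
R5: Y=0.1385 on G[6,5]
C1: Y=0.000 on G[6,7]
R6: Y=0.03623 on G[0,3]
C2: Y=0.000 on G[4,5]
R7: Y=0.0004049 on G[0,6]
I3: z[0]−=0.0562, z[2]+=0.0562
L1: row V6−V4=0, i_L1 at 6,4
R8: Y=0.04367 on G[7,3]
R9: Y=0.001290 on G[2,3]
I4: z[5]−=0.00528, z[6]+=0.00528
R10: Y=0.0001148 on G[3,7]
L2: row V3−V0=0, i_L2 at 3,0
R11: Y=0.5747 on G[0,2]
R12: Y=0.04717 on G[2,1]
I5: z[7]−=1.37, z[6]+=1.37
solve → V1=-3.191, V2=-0.1611, V3=0.000, V4=1.521, V5=-2.263, V6=1.521, V7=-31.29
aux → i_L1=0.8505, i_L2=-0.4208

7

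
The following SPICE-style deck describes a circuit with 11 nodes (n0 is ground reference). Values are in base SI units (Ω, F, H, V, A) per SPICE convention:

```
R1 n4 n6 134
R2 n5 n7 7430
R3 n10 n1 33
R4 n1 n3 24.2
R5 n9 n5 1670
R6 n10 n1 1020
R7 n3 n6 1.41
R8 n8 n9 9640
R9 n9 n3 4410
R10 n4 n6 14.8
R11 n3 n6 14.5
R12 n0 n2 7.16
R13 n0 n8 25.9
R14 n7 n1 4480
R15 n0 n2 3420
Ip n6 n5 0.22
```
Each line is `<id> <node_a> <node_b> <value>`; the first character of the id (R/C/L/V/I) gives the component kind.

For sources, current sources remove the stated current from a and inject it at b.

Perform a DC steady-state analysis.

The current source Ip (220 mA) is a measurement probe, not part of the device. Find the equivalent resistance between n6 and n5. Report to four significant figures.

MNA unknowns: 10 node voltages V₁..V_10
R1: Y=0.007463 on G[4,6]
R2: Y=0.0001346 on G[5,7]
R3: Y=0.03030 on G[10,1]
R4: Y=0.04132 on G[1,3]
R5: Y=0.0005988 on G[9,5]
R6: Y=0.0009804 on G[10,1]
R7: Y=0.7092 on G[3,6]
R8: Y=0.0001037 on G[8,9]
R9: Y=0.0002268 on G[9,3]
R10: Y=0.06757 on G[4,6]
R11: Y=0.06897 on G[3,6]
R12: Y=0.1397 on G[0,2]
R13: Y=0.03861 on G[0,8]
R14: Y=0.0002232 on G[7,1]
R15: Y=0.0002924 on G[0,2]
Ip: z[6]−=0.22, z[5]+=0.22
solve → V1=-640.9, V2=0.000, V3=-642.7, V4=-643.0, V5=243.4, V6=-643.0, V7=-308.3, V8=0.000, V9=0.000, V10=-640.9

R_eq = 4029. Ω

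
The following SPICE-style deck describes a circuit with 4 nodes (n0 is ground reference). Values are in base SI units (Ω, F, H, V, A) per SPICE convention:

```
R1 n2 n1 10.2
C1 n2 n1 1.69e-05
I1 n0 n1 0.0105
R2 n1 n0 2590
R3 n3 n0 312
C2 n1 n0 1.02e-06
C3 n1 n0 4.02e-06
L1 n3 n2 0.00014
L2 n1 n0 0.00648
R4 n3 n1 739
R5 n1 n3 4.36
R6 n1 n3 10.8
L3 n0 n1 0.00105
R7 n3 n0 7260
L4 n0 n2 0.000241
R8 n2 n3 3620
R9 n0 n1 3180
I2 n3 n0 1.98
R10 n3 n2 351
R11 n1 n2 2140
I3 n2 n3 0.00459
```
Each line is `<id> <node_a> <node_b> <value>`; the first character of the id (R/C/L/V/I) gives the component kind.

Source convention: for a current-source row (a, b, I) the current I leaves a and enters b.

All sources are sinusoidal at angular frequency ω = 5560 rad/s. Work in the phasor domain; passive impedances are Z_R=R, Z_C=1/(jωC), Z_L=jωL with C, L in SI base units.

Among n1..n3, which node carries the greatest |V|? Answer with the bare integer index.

Element admittances at ω=5560 rad/s:
  Y(R1) = 0.09804+0.000j S between n2,n1
  Y(C1) = 0.000+0.09396j S between n2,n1
  I1: injects 0.0105 A into n1 (from n0)
  Y(R2) = 0.0003861+0.000j S between n1,n0
  Y(R3) = 0.003205+0.000j S between n3,n0
  Y(C2) = 0.000+0.005671j S between n1,n0
  Y(C3) = 0.000+0.02235j S between n1,n0
  Y(L1) = 0.000-1.285j S between n3,n2
  Y(L2) = 0.000-0.02776j S between n1,n0
  Y(R4) = 0.001353+0.000j S between n3,n1
  Y(R5) = 0.2294+0.000j S between n1,n3
  Y(R6) = 0.09259+0.000j S between n1,n3
  Y(L3) = 0.000-0.1713j S between n0,n1
  Y(R7) = 0.0001377+0.000j S between n3,n0
  Y(L4) = 0.000-0.7463j S between n0,n2
  Y(R8) = 0.0002762+0.000j S between n2,n3
  Y(R9) = 0.0003145+0.000j S between n0,n1
  I2: injects 1.98 A into n0 (from n3)
  Y(R10) = 0.002849+0.000j S between n3,n2
  Y(R11) = 0.0004673+0.000j S between n1,n2
  I3: injects 0.00459 A into n3 (from n2)
Assemble and solve the 3×3 MNA system:
  V(n1)=0.7212-2.867j  V(n2)=-0.1826-1.981j  V(n3)=-0.2936-3.263j

3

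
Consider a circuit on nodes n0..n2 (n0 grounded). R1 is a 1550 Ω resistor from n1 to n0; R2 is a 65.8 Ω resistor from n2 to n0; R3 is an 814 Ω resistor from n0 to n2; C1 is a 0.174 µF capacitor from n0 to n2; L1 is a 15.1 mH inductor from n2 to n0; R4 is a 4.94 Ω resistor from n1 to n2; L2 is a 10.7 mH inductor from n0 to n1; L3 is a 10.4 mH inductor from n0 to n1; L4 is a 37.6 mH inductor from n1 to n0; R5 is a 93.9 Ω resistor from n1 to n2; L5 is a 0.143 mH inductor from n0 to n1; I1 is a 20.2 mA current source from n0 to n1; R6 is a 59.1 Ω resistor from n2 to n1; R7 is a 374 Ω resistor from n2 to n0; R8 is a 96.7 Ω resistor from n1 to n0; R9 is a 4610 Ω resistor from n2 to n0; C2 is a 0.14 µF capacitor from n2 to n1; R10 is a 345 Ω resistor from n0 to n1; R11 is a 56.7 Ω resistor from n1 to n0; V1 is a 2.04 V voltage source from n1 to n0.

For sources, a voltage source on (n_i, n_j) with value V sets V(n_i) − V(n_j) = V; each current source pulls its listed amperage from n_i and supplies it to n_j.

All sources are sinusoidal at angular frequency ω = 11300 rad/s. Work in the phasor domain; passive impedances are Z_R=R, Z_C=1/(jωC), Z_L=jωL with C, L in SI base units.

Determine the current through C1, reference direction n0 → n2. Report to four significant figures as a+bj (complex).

5.977e-05-0.003700j A

MNA unknowns: 2 node voltages V₁..V_2 plus 1 source current (V1)
R1: Y=0.0006452+0.000j on G[1,0]
R2: Y=0.01520+0.000j on G[2,0]
R3: Y=0.001229+0.000j on G[0,2]
C1: Y=0.000+0.001966j on G[0,2]
L1: Y=0.000-0.005861j on G[2,0]
R4: Y=0.2024+0.000j on G[1,2]
L2: Y=0.000-0.008271j on G[0,1]
L3: Y=0.000-0.008509j on G[0,1]
L4: Y=0.000-0.002354j on G[1,0]
R5: Y=0.01065+0.000j on G[1,2]
L5: Y=0.000-0.6189j on G[0,1]
I1: z[0]−=0.0202, z[1]+=0.0202
R6: Y=0.01692+0.000j on G[2,1]
R7: Y=0.002674+0.000j on G[2,0]
R8: Y=0.01034+0.000j on G[1,0]
R9: Y=0.0002169+0.000j on G[2,0]
C2: Y=0.000+0.001582j on G[2,1]
R10: Y=0.002899+0.000j on G[0,1]
R11: Y=0.01764+0.000j on G[1,0]
V1: row V1−V0=2.04, i_V1 at 1,0
solve → V1=2.040+0.000j, V2=1.882+0.03040j
aux → i_V1=-0.08057+1.308j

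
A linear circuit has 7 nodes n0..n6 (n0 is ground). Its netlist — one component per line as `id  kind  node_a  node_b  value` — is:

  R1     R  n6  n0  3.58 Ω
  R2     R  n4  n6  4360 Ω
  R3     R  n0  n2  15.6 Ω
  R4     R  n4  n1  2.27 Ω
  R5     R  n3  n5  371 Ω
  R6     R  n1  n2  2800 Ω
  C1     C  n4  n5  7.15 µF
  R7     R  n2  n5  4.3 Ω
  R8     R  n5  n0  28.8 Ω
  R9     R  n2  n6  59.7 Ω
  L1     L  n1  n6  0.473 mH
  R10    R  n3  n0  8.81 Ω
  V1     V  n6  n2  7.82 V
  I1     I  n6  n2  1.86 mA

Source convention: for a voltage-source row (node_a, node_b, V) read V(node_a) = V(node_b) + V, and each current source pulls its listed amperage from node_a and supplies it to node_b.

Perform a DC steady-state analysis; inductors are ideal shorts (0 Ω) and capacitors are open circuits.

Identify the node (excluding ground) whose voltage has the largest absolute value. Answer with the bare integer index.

Apply KCL at each of the 6 non-ground nodes and solve the resulting linear system.
Node n1: branches {R4, R6, L1} → V_1 = 2.005
Node n2: branches {R3, R6, R7, R9, V1, I1} → V_2 = -5.815
Node n3: branches {R5, R10} → V_3 = -0.1162
Node n4: branches {R2, R4, C1} → V_4 = 2.005
Node n5: branches {R5, C1, R7, R8} → V_5 = -5.011
Node n6: branches {R1, R2, R9, L1, V1, I1} → V_6 = 2.005
Source currents: i(L1)=-0.002793, i(V1)=-0.6956

2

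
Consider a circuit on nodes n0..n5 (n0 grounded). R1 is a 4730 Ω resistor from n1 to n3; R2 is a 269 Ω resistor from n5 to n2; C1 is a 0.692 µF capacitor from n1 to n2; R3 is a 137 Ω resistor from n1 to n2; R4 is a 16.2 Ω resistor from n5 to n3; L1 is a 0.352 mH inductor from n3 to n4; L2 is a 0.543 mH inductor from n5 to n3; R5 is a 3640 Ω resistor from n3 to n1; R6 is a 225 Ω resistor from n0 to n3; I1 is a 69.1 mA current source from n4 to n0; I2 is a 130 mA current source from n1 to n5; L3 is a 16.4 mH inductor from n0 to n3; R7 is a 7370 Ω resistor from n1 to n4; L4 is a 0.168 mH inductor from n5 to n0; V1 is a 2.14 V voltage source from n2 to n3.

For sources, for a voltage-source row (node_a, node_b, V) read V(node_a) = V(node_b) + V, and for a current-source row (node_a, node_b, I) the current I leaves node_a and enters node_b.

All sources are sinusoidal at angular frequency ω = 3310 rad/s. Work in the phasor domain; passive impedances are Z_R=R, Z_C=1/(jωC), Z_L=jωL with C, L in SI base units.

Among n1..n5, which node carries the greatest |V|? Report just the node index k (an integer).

1

MNA unknowns: 5 node voltages V₁..V_5 plus 1 source current (V1)
R1: Y=0.0002114+0.000j on G[1,3]
R2: Y=0.003717+0.000j on G[5,2]
C1: Y=0.000+0.002291j on G[1,2]
R3: Y=0.007299+0.000j on G[1,2]
R4: Y=0.06173+0.000j on G[5,3]
L1: Y=0.000-0.8583j on G[3,4]
L2: Y=0.000-0.5564j on G[5,3]
R5: Y=0.0002747+0.000j on G[3,1]
R6: Y=0.004444+0.000j on G[0,3]
I1: z[4]−=0.0691, z[0]+=0.0691
I2: z[1]−=0.13, z[5]+=0.13
L3: Y=0.000-0.01842j on G[0,3]
R7: Y=0.0001357+0.000j on G[1,4]
L4: Y=0.000-1.798j on G[5,0]
V1: row V2−V3=2.14, i_V1 at 2,3
solve → V1=-13.20+4.035j, V2=2.096-0.3882j, V3=-0.04379-0.3882j, V4=-0.04450-0.4708j, V5=-0.0005109-0.03434j
aux → i_V1=-0.1296-0.001446j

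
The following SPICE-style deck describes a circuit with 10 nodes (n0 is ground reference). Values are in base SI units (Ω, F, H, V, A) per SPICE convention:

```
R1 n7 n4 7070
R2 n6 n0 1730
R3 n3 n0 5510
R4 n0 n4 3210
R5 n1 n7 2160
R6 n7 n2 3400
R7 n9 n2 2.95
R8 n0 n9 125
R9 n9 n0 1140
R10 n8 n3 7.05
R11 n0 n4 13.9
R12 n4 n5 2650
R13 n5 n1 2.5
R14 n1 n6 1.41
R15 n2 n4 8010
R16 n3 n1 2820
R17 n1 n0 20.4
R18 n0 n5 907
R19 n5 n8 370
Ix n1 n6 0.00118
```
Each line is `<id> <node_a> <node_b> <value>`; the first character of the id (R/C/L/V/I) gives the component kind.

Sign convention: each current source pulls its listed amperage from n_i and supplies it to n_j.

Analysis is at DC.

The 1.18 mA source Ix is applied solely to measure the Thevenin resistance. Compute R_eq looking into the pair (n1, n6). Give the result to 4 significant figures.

Element admittances at DC:
  Y(R1) = 0.0001414 S between n7,n4
  Y(R2) = 0.0005780 S between n6,n0
  Y(R3) = 0.0001815 S between n3,n0
  Y(R4) = 0.0003115 S between n0,n4
  Y(R5) = 0.0004630 S between n1,n7
  Y(R6) = 0.0002941 S between n7,n2
  Y(R7) = 0.3390 S between n9,n2
  Y(R8) = 0.008000 S between n0,n9
  Y(R9) = 0.0008772 S between n9,n0
  Y(R10) = 0.1418 S between n8,n3
  Y(R11) = 0.07194 S between n0,n4
  Y(R12) = 0.0003774 S between n4,n5
  Y(R13) = 0.4000 S between n5,n1
  Y(R14) = 0.7092 S between n1,n6
  Y(R15) = 0.0001248 S between n2,n4
  Y(R16) = 0.0003546 S between n3,n1
  Y(R17) = 0.04902 S between n1,n0
  Y(R18) = 0.001103 S between n0,n5
  Y(R19) = 0.002703 S between n5,n8
  Ix: injects 0.00118 A into n6 (from n1)
Assemble and solve the 9×9 MNA system:
  V(n1)=-1.867e-05  V(n2)=-3.176e-07  V(n3)=-1.755e-05  V(n4)=-1.157e-07  V(n5)=-1.860e-05  V(n6)=0.001644  V(n7)=-9.744e-06  V(n8)=-1.757e-05  V(n9)=-3.095e-07

R_eq = 1.409 Ω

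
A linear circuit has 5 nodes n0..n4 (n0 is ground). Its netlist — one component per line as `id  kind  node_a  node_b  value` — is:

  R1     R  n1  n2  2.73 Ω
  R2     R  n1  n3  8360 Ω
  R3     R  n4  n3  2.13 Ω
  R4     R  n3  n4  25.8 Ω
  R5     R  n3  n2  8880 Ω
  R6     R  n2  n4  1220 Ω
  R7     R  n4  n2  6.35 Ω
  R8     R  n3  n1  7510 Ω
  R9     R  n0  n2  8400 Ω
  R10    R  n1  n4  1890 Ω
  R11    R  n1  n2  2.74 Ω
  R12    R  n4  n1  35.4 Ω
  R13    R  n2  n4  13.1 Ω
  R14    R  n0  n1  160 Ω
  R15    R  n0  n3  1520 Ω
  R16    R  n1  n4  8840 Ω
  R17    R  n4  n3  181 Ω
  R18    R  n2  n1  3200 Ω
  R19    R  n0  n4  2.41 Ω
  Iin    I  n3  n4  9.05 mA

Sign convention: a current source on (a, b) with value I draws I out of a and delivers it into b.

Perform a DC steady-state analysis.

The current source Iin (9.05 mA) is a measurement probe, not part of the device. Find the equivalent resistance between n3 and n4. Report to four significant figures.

Apply KCL at each of the 4 non-ground nodes and solve the resulting linear system.
Node n1: branches {R1, R2, R8, R10, R11, R12, R14, R16, R18} → V_1 = -8.612e-07
Node n2: branches {R1, R5, R6, R7, R9, R11, R13, R18} → V_2 = 4.062e-06
Node n3: branches {R2, R3, R4, R5, R8, R15, R17, Iin} → V_3 = -0.01755
Node n4: branches {R3, R4, R6, R7, R10, R12, R13, R16, R17, R19, Iin} → V_4 = 2.784e-05

R_eq = 1.943 Ω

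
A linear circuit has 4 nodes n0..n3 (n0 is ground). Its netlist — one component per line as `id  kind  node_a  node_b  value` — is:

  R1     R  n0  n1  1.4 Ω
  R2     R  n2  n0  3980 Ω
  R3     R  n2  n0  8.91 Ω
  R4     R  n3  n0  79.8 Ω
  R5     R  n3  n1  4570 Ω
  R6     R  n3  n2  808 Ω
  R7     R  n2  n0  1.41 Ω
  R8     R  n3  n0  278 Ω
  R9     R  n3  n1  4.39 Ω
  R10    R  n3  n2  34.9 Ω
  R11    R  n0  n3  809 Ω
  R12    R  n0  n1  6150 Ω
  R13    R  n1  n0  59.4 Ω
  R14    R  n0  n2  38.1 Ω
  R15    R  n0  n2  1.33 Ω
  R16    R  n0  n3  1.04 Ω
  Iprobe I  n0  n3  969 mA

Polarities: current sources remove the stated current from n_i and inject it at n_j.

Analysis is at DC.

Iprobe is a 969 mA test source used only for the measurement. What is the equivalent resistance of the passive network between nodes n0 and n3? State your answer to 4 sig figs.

R_eq = 0.8460 Ω

MNA unknowns: 3 node voltages V₁..V_3
R1: Y=0.7143 on G[0,1]
R2: Y=0.0002513 on G[2,0]
R3: Y=0.1122 on G[2,0]
R4: Y=0.01253 on G[3,0]
R5: Y=0.0002188 on G[3,1]
R6: Y=0.001238 on G[3,2]
R7: Y=0.7092 on G[2,0]
R8: Y=0.003597 on G[3,0]
R9: Y=0.2278 on G[3,1]
R10: Y=0.02865 on G[3,2]
R11: Y=0.001236 on G[0,3]
R12: Y=0.0001626 on G[0,1]
R13: Y=0.01684 on G[1,0]
R14: Y=0.02625 on G[0,2]
R15: Y=0.7519 on G[0,2]
R16: Y=0.9615 on G[0,3]
Iprobe: z[0]−=0.969, z[3]+=0.969
solve → V1=0.1948, V2=0.01504, V3=0.8198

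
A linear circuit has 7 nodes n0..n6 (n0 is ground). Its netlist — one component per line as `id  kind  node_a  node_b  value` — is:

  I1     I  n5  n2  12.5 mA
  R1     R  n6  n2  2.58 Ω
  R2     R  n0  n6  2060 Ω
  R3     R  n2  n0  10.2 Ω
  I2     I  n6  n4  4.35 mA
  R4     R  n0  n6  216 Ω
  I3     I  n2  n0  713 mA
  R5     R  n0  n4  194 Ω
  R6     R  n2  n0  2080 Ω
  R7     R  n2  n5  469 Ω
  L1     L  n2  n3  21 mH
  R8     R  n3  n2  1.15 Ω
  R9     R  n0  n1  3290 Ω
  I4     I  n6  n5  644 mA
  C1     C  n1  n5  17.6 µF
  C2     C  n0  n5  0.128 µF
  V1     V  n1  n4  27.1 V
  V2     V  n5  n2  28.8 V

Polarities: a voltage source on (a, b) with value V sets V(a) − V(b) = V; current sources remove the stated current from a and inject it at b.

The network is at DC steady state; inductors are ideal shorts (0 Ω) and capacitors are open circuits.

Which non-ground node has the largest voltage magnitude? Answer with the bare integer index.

Element admittances at DC:
  I1: injects 0.0125 A into n2 (from n5)
  Y(R1) = 0.3876 S between n6,n2
  Y(R2) = 0.0004854 S between n0,n6
  Y(R3) = 0.09804 S between n2,n0
  I2: injects 0.00435 A into n4 (from n6)
  Y(R4) = 0.004630 S between n0,n6
  I3: injects 0.713 A into n0 (from n2)
  Y(R5) = 0.005155 S between n0,n4
  Y(R6) = 0.0004808 S between n2,n0
  Y(R7) = 0.002132 S between n2,n5
  L1: short n2↔n3 (DC inductor)
  Y(R8) = 0.8696 S between n3,n2
  Y(R9) = 0.0003040 S between n0,n1
  I4: injects 0.644 A into n5 (from n6)
  Y(C1) = 0.000 S between n1,n5
  Y(C2) = 0.000 S between n0,n5
  V1: constraint V(n1)−V(n4) = 27.1
  V2: constraint V(n5)−V(n2) = 28.8
Assemble and solve the 9×9 MNA system:
  V(n1)=26.39  V(n2)=-6.845  V(n3)=-6.845  V(n4)=-0.7121  V(n5)=21.96  V(n6)=-8.407
  i(L1)=0.000  i(V1)=-0.008021  i(V2)=0.5701

1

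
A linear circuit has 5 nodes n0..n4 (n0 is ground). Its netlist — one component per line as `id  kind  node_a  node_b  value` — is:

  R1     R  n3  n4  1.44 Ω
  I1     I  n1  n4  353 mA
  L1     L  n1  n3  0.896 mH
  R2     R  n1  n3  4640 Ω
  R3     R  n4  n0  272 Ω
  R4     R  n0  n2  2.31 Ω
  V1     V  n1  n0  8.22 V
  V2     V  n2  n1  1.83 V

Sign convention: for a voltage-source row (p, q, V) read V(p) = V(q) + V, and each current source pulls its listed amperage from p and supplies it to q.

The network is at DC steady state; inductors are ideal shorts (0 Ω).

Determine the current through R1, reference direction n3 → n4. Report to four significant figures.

Apply KCL at each of the 4 non-ground nodes and solve the resulting linear system.
Node n1: branches {I1, L1, R2, V1, V2} → V_1 = 8.220
Node n2: branches {R4, V2} → V_2 = 10.05
Node n3: branches {R1, L1, R2} → V_3 = 8.220
Node n4: branches {R1, I1, R3} → V_4 = 8.682
Source currents: i(L1)=-0.3211, i(V1)=-4.383, i(V2)=-4.351

-0.3211 A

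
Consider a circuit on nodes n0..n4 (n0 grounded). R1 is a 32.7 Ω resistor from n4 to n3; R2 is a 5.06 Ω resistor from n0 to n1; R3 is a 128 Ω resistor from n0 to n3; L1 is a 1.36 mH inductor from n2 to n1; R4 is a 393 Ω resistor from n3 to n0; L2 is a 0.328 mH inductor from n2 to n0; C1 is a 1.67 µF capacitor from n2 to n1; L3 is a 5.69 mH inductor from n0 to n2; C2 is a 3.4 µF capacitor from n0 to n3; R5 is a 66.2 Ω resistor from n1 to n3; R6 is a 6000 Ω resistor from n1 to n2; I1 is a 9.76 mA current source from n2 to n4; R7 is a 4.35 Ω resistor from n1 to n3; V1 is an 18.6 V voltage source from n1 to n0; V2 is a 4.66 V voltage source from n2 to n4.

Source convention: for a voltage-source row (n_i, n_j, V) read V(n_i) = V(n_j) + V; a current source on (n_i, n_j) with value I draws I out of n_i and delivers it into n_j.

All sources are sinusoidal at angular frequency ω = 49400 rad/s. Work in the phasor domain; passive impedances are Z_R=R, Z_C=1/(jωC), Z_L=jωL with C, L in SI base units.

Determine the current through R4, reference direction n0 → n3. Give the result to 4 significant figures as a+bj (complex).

Apply KCL at each of the 4 non-ground nodes and solve the resulting linear system.
Node n1: branches {R2, L1, C1, R5, R6, R7, V1} → V_1 = 18.60+0.000j
Node n2: branches {L1, L2, C1, L3, R6, I1, V2} → V_2 = 22.09+34.19j
Node n3: branches {R1, R3, R4, C2, R5, R7} → V_3 = 14.83-5.055j
Node n4: branches {R1, I1, V2} → V_4 = 17.43+34.19j
Source currents: i(V1)=-6.910-0.9969j, i(V2)=0.06966+1.200j

-0.03774+0.01286j A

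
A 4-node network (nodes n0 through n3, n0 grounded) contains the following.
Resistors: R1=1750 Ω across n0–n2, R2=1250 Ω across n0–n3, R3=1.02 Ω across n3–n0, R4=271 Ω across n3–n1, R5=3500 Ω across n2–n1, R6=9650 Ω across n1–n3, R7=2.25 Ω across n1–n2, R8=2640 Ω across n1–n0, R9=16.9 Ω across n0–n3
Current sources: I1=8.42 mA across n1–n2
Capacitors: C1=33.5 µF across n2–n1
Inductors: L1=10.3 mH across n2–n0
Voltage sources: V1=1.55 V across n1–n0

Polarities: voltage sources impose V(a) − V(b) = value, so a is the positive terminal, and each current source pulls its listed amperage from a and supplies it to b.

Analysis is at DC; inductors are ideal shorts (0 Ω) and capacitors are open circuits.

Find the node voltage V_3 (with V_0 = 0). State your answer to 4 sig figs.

Apply KCL at each of the 3 non-ground nodes and solve the resulting linear system.
Node n1: branches {I1, R4, R5, C1, R6, R7, R8, V1} → V_1 = 1.550
Node n2: branches {R1, I1, R5, C1, R7, L1} → V_2 = 0.000
Node n3: branches {R2, R3, R4, R6, R9} → V_3 = 0.005632
Source currents: i(L1)=0.6978, i(V1)=-0.7042

0.005632 V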